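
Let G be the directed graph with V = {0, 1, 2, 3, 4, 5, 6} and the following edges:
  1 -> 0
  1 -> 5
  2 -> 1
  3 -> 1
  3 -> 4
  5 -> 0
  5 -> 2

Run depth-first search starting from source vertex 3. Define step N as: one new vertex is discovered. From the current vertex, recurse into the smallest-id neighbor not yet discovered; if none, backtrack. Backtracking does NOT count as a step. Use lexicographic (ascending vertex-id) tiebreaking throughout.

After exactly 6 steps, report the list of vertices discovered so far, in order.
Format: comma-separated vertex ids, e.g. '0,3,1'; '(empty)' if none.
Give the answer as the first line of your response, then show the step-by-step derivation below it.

3,1,0,5,2,4

step 1: discover 3; path=3; order=3
step 2: discover 1; path=3>1; order=3,1
step 3: discover 0; path=3>1>0; order=3,1,0
step 4: discover 5; path=3>1>5; order=3,1,0,5
step 5: discover 2; path=3>1>5>2; order=3,1,0,5,2
step 6: discover 4; path=3>4; order=3,1,0,5,2,4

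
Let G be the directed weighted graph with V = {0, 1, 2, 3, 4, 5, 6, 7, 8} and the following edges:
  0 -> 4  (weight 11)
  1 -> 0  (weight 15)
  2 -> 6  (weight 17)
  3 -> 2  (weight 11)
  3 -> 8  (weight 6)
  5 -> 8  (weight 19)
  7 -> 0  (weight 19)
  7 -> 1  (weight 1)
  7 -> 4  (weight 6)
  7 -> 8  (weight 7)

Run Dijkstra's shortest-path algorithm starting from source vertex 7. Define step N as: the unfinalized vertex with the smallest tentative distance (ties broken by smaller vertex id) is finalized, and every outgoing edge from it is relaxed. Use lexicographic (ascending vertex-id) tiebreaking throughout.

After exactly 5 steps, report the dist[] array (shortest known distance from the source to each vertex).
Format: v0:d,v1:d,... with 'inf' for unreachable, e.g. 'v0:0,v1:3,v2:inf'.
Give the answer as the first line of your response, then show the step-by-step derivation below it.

v0:16,v1:1,v2:inf,v3:inf,v4:6,v5:inf,v6:inf,v7:0,v8:7

step 1: dist = v0:19,v1:1,v2:inf,v3:inf,v4:6,v5:inf,v6:inf,v7:0,v8:7
step 2: dist = v0:16,v1:1,v2:inf,v3:inf,v4:6,v5:inf,v6:inf,v7:0,v8:7
step 3: dist = v0:16,v1:1,v2:inf,v3:inf,v4:6,v5:inf,v6:inf,v7:0,v8:7
step 4: dist = v0:16,v1:1,v2:inf,v3:inf,v4:6,v5:inf,v6:inf,v7:0,v8:7
step 5: dist = v0:16,v1:1,v2:inf,v3:inf,v4:6,v5:inf,v6:inf,v7:0,v8:7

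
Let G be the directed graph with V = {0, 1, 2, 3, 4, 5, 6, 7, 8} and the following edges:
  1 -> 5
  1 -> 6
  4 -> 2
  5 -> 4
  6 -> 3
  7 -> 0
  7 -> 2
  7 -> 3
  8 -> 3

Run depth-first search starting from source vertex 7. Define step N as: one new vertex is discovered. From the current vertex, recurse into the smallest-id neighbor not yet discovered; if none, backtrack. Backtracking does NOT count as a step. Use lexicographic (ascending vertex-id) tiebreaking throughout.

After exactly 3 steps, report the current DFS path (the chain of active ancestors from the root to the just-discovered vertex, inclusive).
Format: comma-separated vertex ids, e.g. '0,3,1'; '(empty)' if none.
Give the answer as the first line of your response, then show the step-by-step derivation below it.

7,2

step 1: discover 7; path=7; order=7
step 2: discover 0; path=7>0; order=7,0
step 3: discover 2; path=7>2; order=7,0,2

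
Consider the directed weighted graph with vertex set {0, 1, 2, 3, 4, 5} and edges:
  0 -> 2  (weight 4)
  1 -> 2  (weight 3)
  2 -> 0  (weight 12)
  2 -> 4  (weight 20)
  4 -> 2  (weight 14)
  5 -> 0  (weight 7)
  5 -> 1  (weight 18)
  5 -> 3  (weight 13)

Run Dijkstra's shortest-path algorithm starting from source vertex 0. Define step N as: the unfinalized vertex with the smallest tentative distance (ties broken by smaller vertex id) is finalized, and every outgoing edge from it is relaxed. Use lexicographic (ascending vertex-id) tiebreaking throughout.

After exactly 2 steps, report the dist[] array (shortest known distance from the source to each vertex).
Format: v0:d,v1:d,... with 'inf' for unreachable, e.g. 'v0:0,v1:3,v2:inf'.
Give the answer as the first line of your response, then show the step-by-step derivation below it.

v0:0,v1:inf,v2:4,v3:inf,v4:24,v5:inf

step 1: dist = v0:0,v1:inf,v2:4,v3:inf,v4:inf,v5:inf
step 2: dist = v0:0,v1:inf,v2:4,v3:inf,v4:24,v5:inf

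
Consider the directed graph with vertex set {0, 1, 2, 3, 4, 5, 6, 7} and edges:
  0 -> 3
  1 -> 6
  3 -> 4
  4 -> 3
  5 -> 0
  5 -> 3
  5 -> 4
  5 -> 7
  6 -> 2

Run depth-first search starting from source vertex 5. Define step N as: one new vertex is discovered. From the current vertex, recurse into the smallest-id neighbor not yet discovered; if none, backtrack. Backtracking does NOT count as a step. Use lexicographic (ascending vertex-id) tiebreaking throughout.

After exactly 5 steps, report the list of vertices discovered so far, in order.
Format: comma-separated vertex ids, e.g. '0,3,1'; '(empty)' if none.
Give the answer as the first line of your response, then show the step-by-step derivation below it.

5,0,3,4,7

step 1: discover 5; path=5; order=5
step 2: discover 0; path=5>0; order=5,0
step 3: discover 3; path=5>0>3; order=5,0,3
step 4: discover 4; path=5>0>3>4; order=5,0,3,4
step 5: discover 7; path=5>7; order=5,0,3,4,7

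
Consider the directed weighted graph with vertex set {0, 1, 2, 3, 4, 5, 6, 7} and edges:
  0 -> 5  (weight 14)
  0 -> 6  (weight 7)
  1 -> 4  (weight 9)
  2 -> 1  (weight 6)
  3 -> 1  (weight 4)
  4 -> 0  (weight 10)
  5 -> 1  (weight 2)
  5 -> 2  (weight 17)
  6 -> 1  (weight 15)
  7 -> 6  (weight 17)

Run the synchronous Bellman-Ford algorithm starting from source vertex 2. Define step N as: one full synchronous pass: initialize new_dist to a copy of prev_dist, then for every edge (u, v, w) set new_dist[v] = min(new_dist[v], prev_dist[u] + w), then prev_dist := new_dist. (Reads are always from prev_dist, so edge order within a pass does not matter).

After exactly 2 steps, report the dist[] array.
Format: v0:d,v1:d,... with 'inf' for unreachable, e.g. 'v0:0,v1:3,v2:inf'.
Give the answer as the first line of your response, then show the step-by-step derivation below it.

v0:inf,v1:6,v2:0,v3:inf,v4:15,v5:inf,v6:inf,v7:inf

step 1: dist = v0:inf,v1:6,v2:0,v3:inf,v4:inf,v5:inf,v6:inf,v7:inf
step 2: dist = v0:inf,v1:6,v2:0,v3:inf,v4:15,v5:inf,v6:inf,v7:inf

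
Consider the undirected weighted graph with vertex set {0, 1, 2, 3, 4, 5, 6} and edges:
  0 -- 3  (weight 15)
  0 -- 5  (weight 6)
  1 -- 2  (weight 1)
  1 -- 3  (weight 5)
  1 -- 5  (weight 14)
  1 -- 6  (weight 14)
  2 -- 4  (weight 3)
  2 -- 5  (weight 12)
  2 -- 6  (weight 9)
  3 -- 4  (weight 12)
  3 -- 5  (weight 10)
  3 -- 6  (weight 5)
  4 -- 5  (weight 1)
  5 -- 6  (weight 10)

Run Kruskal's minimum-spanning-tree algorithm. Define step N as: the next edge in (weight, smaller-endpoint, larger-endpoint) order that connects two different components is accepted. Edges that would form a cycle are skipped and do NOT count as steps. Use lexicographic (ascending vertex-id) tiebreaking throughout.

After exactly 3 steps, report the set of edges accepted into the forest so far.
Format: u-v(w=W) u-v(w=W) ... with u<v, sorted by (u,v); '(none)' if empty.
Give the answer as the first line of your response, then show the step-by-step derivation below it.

1-2(w=1) 2-4(w=3) 4-5(w=1)

step 1: add edge 1-2 (w=1); MST = {1-2(w=1)}
step 2: add edge 4-5 (w=1); MST = {1-2(w=1) 4-5(w=1)}
step 3: add edge 2-4 (w=3); MST = {1-2(w=1) 2-4(w=3) 4-5(w=1)}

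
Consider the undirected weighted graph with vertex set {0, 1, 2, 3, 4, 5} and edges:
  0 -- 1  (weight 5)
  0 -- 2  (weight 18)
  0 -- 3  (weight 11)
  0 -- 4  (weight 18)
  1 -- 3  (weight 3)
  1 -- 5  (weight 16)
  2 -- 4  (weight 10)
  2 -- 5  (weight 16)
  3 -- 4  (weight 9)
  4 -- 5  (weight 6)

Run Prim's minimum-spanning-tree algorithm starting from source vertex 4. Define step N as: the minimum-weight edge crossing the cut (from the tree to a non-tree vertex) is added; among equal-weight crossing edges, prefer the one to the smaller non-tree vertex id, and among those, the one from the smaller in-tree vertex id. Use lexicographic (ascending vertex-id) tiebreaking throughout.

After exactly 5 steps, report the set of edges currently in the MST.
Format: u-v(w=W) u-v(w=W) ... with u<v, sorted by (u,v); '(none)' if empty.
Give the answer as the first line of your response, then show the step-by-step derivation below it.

0-1(w=5) 1-3(w=3) 2-4(w=10) 3-4(w=9) 4-5(w=6)

step 1: add edge 4-5 (w=6); MST = {4-5(w=6)}
step 2: add edge 3-4 (w=9); MST = {3-4(w=9) 4-5(w=6)}
step 3: add edge 1-3 (w=3); MST = {1-3(w=3) 3-4(w=9) 4-5(w=6)}
step 4: add edge 0-1 (w=5); MST = {0-1(w=5) 1-3(w=3) 3-4(w=9) 4-5(w=6)}
step 5: add edge 2-4 (w=10); MST = {0-1(w=5) 1-3(w=3) 2-4(w=10) 3-4(w=9) 4-5(w=6)}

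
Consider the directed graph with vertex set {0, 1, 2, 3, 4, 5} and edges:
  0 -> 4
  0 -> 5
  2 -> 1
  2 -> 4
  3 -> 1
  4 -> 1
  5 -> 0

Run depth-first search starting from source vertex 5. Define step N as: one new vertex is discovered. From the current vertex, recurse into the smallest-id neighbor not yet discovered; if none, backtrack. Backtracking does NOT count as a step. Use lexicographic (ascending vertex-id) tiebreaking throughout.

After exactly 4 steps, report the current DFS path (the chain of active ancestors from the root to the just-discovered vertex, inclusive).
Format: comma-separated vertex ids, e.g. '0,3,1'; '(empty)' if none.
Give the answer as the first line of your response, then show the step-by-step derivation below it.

5,0,4,1

step 1: discover 5; path=5; order=5
step 2: discover 0; path=5>0; order=5,0
step 3: discover 4; path=5>0>4; order=5,0,4
step 4: discover 1; path=5>0>4>1; order=5,0,4,1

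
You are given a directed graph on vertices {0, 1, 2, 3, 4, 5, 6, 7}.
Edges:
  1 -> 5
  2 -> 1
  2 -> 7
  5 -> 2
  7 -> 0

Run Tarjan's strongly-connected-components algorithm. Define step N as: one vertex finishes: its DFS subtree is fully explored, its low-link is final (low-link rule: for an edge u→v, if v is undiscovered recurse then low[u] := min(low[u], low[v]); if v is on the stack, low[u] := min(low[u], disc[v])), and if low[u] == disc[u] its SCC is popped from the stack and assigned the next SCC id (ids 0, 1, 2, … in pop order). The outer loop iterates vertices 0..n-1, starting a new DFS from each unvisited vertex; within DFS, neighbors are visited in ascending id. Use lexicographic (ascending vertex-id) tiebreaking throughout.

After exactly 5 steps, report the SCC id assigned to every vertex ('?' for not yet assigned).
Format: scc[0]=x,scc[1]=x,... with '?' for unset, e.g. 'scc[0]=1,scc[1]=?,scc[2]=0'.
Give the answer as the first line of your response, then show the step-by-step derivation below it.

scc[0]=0,scc[1]=2,scc[2]=2,scc[3]=?,scc[4]=?,scc[5]=2,scc[6]=?,scc[7]=1

step 1: low=(low[0]=0,low[1]=?,low[2]=?,low[3]=?,low[4]=?,low[5]=?,low[6]=?,low[7]=?); scc=(scc[0]=0,scc[1]=?,scc[2]=?,scc[3]=?,scc[4]=?,scc[5]=?,scc[6]=?,scc[7]=?)
step 2: low=(low[0]=0,low[1]=1,low[2]=1,low[3]=?,low[4]=?,low[5]=2,low[6]=?,low[7]=4); scc=(scc[0]=0,scc[1]=?,scc[2]=?,scc[3]=?,scc[4]=?,scc[5]=?,scc[6]=?,scc[7]=1)
step 3: low=(low[0]=0,low[1]=1,low[2]=1,low[3]=?,low[4]=?,low[5]=2,low[6]=?,low[7]=4); scc=(scc[0]=0,scc[1]=?,scc[2]=?,scc[3]=?,scc[4]=?,scc[5]=?,scc[6]=?,scc[7]=1)
step 4: low=(low[0]=0,low[1]=1,low[2]=1,low[3]=?,low[4]=?,low[5]=1,low[6]=?,low[7]=4); scc=(scc[0]=0,scc[1]=?,scc[2]=?,scc[3]=?,scc[4]=?,scc[5]=?,scc[6]=?,scc[7]=1)
step 5: low=(low[0]=0,low[1]=1,low[2]=1,low[3]=?,low[4]=?,low[5]=1,low[6]=?,low[7]=4); scc=(scc[0]=0,scc[1]=2,scc[2]=2,scc[3]=?,scc[4]=?,scc[5]=2,scc[6]=?,scc[7]=1)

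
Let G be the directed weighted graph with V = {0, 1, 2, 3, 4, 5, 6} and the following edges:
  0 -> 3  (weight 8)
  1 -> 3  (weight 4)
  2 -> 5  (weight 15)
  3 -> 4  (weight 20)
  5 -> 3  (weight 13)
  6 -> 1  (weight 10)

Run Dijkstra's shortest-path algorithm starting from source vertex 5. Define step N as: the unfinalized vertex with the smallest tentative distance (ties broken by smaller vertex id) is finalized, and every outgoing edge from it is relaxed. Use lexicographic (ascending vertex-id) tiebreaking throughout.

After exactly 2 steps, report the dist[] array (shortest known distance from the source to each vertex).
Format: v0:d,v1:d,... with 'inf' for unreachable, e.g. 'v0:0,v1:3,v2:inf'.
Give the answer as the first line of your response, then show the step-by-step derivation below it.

v0:inf,v1:inf,v2:inf,v3:13,v4:33,v5:0,v6:inf

step 1: dist = v0:inf,v1:inf,v2:inf,v3:13,v4:inf,v5:0,v6:inf
step 2: dist = v0:inf,v1:inf,v2:inf,v3:13,v4:33,v5:0,v6:inf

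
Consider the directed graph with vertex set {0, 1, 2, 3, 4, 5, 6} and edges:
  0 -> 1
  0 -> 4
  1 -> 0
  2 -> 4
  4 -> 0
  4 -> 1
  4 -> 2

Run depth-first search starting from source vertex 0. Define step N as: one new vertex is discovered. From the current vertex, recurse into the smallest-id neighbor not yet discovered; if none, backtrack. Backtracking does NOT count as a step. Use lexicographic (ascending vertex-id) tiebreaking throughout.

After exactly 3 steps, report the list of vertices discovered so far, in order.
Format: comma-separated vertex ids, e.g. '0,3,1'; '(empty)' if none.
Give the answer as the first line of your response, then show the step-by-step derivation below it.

0,1,4

step 1: discover 0; path=0; order=0
step 2: discover 1; path=0>1; order=0,1
step 3: discover 4; path=0>4; order=0,1,4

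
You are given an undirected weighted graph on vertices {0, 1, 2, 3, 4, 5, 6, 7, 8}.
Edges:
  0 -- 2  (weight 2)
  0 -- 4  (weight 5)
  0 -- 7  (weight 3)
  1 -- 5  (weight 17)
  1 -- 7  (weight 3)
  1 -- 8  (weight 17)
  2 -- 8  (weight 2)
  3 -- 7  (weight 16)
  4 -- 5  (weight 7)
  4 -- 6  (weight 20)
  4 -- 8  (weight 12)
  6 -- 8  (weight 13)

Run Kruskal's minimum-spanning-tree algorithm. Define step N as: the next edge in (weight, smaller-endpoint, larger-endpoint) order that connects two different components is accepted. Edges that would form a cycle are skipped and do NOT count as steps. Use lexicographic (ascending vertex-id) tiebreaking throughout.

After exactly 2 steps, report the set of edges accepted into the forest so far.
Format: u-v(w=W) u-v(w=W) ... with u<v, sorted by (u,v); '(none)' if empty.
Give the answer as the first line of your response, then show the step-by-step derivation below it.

0-2(w=2) 2-8(w=2)

step 1: add edge 0-2 (w=2); MST = {0-2(w=2)}
step 2: add edge 2-8 (w=2); MST = {0-2(w=2) 2-8(w=2)}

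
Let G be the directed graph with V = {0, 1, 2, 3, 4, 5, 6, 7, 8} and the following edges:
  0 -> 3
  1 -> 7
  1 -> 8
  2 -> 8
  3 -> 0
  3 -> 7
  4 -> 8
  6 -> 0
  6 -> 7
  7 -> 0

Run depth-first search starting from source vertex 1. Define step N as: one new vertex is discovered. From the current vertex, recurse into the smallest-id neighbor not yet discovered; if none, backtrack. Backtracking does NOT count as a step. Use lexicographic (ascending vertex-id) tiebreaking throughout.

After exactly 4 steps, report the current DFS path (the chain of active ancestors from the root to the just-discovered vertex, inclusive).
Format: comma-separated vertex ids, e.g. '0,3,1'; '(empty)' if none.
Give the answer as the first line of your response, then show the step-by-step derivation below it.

1,7,0,3

step 1: discover 1; path=1; order=1
step 2: discover 7; path=1>7; order=1,7
step 3: discover 0; path=1>7>0; order=1,7,0
step 4: discover 3; path=1>7>0>3; order=1,7,0,3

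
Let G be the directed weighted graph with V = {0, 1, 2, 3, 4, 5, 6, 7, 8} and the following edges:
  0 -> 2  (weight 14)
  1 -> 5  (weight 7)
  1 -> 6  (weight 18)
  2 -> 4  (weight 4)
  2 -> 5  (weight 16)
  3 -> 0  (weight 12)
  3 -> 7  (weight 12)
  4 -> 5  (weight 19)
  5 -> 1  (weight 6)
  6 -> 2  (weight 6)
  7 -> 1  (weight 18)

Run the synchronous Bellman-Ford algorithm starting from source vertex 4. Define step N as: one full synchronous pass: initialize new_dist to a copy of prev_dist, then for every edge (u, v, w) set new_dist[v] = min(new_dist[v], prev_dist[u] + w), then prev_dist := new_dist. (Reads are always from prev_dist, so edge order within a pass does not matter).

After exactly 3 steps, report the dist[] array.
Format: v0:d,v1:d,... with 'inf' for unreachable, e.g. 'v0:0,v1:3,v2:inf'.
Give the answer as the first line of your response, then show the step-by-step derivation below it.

v0:inf,v1:25,v2:inf,v3:inf,v4:0,v5:19,v6:43,v7:inf,v8:inf

step 1: dist = v0:inf,v1:inf,v2:inf,v3:inf,v4:0,v5:19,v6:inf,v7:inf,v8:inf
step 2: dist = v0:inf,v1:25,v2:inf,v3:inf,v4:0,v5:19,v6:inf,v7:inf,v8:inf
step 3: dist = v0:inf,v1:25,v2:inf,v3:inf,v4:0,v5:19,v6:43,v7:inf,v8:inf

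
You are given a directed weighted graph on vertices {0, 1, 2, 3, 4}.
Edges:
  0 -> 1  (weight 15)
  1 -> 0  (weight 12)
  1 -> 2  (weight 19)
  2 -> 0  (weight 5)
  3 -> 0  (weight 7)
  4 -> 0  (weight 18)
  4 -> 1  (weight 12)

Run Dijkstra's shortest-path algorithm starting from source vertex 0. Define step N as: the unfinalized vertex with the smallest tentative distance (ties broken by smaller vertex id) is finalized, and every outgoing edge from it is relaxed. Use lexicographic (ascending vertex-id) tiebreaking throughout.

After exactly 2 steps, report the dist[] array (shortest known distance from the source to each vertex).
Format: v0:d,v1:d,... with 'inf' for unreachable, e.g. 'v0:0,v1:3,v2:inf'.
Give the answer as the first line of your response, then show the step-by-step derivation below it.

v0:0,v1:15,v2:34,v3:inf,v4:inf

step 1: dist = v0:0,v1:15,v2:inf,v3:inf,v4:inf
step 2: dist = v0:0,v1:15,v2:34,v3:inf,v4:inf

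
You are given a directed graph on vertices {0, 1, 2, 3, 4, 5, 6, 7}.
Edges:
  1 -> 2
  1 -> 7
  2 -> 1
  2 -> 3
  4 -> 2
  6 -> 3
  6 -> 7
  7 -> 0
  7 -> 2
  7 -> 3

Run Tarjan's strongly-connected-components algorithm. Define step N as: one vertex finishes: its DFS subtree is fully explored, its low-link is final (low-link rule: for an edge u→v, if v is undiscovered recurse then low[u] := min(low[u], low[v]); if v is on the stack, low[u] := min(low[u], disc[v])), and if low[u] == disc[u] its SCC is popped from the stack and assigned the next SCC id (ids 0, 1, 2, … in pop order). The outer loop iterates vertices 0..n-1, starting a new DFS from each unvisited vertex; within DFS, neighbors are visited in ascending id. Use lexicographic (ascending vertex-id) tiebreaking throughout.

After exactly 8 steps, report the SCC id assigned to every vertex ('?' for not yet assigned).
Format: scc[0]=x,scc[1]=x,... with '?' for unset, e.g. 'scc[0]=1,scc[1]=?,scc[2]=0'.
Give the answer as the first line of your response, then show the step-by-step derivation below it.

scc[0]=0,scc[1]=2,scc[2]=2,scc[3]=1,scc[4]=3,scc[5]=4,scc[6]=5,scc[7]=2

step 1: low=(low[0]=0,low[1]=?,low[2]=?,low[3]=?,low[4]=?,low[5]=?,low[6]=?,low[7]=?); scc=(scc[0]=0,scc[1]=?,scc[2]=?,scc[3]=?,scc[4]=?,scc[5]=?,scc[6]=?,scc[7]=?)
step 2: low=(low[0]=0,low[1]=1,low[2]=1,low[3]=3,low[4]=?,low[5]=?,low[6]=?,low[7]=?); scc=(scc[0]=0,scc[1]=?,scc[2]=?,scc[3]=1,scc[4]=?,scc[5]=?,scc[6]=?,scc[7]=?)
step 3: low=(low[0]=0,low[1]=1,low[2]=1,low[3]=3,low[4]=?,low[5]=?,low[6]=?,low[7]=?); scc=(scc[0]=0,scc[1]=?,scc[2]=?,scc[3]=1,scc[4]=?,scc[5]=?,scc[6]=?,scc[7]=?)
step 4: low=(low[0]=0,low[1]=1,low[2]=1,low[3]=3,low[4]=?,low[5]=?,low[6]=?,low[7]=2); scc=(scc[0]=0,scc[1]=?,scc[2]=?,scc[3]=1,scc[4]=?,scc[5]=?,scc[6]=?,scc[7]=?)
step 5: low=(low[0]=0,low[1]=1,low[2]=1,low[3]=3,low[4]=?,low[5]=?,low[6]=?,low[7]=2); scc=(scc[0]=0,scc[1]=2,scc[2]=2,scc[3]=1,scc[4]=?,scc[5]=?,scc[6]=?,scc[7]=2)
step 6: low=(low[0]=0,low[1]=1,low[2]=1,low[3]=3,low[4]=5,low[5]=?,low[6]=?,low[7]=2); scc=(scc[0]=0,scc[1]=2,scc[2]=2,scc[3]=1,scc[4]=3,scc[5]=?,scc[6]=?,scc[7]=2)
step 7: low=(low[0]=0,low[1]=1,low[2]=1,low[3]=3,low[4]=5,low[5]=6,low[6]=?,low[7]=2); scc=(scc[0]=0,scc[1]=2,scc[2]=2,scc[3]=1,scc[4]=3,scc[5]=4,scc[6]=?,scc[7]=2)
step 8: low=(low[0]=0,low[1]=1,low[2]=1,low[3]=3,low[4]=5,low[5]=6,low[6]=7,low[7]=2); scc=(scc[0]=0,scc[1]=2,scc[2]=2,scc[3]=1,scc[4]=3,scc[5]=4,scc[6]=5,scc[7]=2)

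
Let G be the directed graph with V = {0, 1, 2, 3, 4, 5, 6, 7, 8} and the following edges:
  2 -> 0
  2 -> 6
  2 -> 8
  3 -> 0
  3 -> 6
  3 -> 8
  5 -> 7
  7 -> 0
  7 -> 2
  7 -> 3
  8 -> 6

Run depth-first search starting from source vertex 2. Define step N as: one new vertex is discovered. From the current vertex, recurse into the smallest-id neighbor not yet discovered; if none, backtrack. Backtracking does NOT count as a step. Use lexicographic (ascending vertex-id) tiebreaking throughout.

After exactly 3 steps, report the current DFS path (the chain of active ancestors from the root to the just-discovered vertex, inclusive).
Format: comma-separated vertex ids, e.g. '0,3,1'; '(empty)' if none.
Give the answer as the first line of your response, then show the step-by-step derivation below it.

2,6

step 1: discover 2; path=2; order=2
step 2: discover 0; path=2>0; order=2,0
step 3: discover 6; path=2>6; order=2,0,6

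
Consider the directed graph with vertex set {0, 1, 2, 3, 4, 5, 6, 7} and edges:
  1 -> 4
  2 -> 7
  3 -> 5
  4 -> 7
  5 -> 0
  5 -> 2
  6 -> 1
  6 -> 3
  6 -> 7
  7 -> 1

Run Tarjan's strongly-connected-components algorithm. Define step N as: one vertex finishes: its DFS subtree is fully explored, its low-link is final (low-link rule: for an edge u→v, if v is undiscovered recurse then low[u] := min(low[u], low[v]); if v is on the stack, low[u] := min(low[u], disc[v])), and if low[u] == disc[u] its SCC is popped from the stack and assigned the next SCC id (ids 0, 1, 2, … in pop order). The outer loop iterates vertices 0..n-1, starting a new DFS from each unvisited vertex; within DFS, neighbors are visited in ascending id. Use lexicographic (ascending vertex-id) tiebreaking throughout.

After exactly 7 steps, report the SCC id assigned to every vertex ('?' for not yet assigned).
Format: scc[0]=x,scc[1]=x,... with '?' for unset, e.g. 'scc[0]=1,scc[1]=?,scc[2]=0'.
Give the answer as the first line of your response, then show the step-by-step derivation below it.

scc[0]=0,scc[1]=1,scc[2]=2,scc[3]=4,scc[4]=1,scc[5]=3,scc[6]=?,scc[7]=1

step 1: low=(low[0]=0,low[1]=?,low[2]=?,low[3]=?,low[4]=?,low[5]=?,low[6]=?,low[7]=?); scc=(scc[0]=0,scc[1]=?,scc[2]=?,scc[3]=?,scc[4]=?,scc[5]=?,scc[6]=?,scc[7]=?)
step 2: low=(low[0]=0,low[1]=1,low[2]=?,low[3]=?,low[4]=2,low[5]=?,low[6]=?,low[7]=1); scc=(scc[0]=0,scc[1]=?,scc[2]=?,scc[3]=?,scc[4]=?,scc[5]=?,scc[6]=?,scc[7]=?)
step 3: low=(low[0]=0,low[1]=1,low[2]=?,low[3]=?,low[4]=1,low[5]=?,low[6]=?,low[7]=1); scc=(scc[0]=0,scc[1]=?,scc[2]=?,scc[3]=?,scc[4]=?,scc[5]=?,scc[6]=?,scc[7]=?)
step 4: low=(low[0]=0,low[1]=1,low[2]=?,low[3]=?,low[4]=1,low[5]=?,low[6]=?,low[7]=1); scc=(scc[0]=0,scc[1]=1,scc[2]=?,scc[3]=?,scc[4]=1,scc[5]=?,scc[6]=?,scc[7]=1)
step 5: low=(low[0]=0,low[1]=1,low[2]=4,low[3]=?,low[4]=1,low[5]=?,low[6]=?,low[7]=1); scc=(scc[0]=0,scc[1]=1,scc[2]=2,scc[3]=?,scc[4]=1,scc[5]=?,scc[6]=?,scc[7]=1)
step 6: low=(low[0]=0,low[1]=1,low[2]=4,low[3]=5,low[4]=1,low[5]=6,low[6]=?,low[7]=1); scc=(scc[0]=0,scc[1]=1,scc[2]=2,scc[3]=?,scc[4]=1,scc[5]=3,scc[6]=?,scc[7]=1)
step 7: low=(low[0]=0,low[1]=1,low[2]=4,low[3]=5,low[4]=1,low[5]=6,low[6]=?,low[7]=1); scc=(scc[0]=0,scc[1]=1,scc[2]=2,scc[3]=4,scc[4]=1,scc[5]=3,scc[6]=?,scc[7]=1)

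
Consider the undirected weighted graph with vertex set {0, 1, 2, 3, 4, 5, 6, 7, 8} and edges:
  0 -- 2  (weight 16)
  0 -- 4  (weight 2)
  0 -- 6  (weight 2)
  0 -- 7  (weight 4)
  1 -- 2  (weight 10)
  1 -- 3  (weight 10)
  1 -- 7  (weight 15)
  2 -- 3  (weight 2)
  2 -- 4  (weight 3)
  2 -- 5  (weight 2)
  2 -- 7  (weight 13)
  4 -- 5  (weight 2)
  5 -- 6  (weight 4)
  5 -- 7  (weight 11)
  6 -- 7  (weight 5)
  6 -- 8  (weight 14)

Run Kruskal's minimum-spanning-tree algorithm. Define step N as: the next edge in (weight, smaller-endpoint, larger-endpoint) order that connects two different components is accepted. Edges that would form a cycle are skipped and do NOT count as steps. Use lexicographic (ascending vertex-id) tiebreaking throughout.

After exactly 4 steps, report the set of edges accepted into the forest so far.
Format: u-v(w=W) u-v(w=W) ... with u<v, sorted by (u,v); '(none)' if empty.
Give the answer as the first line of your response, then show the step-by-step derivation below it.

0-4(w=2) 0-6(w=2) 2-3(w=2) 2-5(w=2)

step 1: add edge 0-4 (w=2); MST = {0-4(w=2)}
step 2: add edge 0-6 (w=2); MST = {0-4(w=2) 0-6(w=2)}
step 3: add edge 2-3 (w=2); MST = {0-4(w=2) 0-6(w=2) 2-3(w=2)}
step 4: add edge 2-5 (w=2); MST = {0-4(w=2) 0-6(w=2) 2-3(w=2) 2-5(w=2)}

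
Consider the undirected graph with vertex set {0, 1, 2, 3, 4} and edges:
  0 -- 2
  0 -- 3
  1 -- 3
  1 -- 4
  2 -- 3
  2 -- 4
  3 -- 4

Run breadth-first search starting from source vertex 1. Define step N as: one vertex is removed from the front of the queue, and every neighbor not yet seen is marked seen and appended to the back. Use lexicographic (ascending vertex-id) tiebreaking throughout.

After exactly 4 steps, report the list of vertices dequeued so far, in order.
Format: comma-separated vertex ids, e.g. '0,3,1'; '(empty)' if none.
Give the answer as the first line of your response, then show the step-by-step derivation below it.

1,3,4,0

step 1: dequeue 1; queue=[3,4]; order=1
step 2: dequeue 3; queue=[4,0,2]; order=1,3
step 3: dequeue 4; queue=[0,2]; order=1,3,4
step 4: dequeue 0; queue=[2]; order=1,3,4,0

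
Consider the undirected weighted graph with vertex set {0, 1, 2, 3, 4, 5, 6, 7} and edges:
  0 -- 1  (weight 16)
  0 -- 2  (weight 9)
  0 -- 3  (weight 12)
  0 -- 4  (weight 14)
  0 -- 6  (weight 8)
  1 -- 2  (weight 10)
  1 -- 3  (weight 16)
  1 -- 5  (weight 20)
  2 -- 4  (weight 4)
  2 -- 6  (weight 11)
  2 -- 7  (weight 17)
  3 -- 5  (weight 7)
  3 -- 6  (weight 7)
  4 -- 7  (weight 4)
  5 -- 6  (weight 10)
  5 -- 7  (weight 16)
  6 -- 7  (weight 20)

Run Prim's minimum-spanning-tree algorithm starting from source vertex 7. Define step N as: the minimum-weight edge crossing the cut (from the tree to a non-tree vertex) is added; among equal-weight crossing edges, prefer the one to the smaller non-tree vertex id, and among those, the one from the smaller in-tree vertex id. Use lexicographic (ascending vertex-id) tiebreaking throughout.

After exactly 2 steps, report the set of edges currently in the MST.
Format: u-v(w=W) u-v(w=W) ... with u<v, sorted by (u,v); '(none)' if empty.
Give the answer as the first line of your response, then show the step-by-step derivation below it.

2-4(w=4) 4-7(w=4)

step 1: add edge 4-7 (w=4); MST = {4-7(w=4)}
step 2: add edge 2-4 (w=4); MST = {2-4(w=4) 4-7(w=4)}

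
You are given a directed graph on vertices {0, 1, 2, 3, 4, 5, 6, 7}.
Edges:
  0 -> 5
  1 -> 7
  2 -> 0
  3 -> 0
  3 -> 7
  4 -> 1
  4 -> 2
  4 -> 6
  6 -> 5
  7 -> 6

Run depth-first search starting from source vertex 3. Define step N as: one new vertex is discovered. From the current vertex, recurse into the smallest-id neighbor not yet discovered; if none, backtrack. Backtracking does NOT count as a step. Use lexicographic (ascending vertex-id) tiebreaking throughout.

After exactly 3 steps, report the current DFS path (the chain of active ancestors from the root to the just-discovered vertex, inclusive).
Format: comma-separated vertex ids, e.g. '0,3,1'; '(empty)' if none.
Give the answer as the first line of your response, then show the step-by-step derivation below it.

3,0,5

step 1: discover 3; path=3; order=3
step 2: discover 0; path=3>0; order=3,0
step 3: discover 5; path=3>0>5; order=3,0,5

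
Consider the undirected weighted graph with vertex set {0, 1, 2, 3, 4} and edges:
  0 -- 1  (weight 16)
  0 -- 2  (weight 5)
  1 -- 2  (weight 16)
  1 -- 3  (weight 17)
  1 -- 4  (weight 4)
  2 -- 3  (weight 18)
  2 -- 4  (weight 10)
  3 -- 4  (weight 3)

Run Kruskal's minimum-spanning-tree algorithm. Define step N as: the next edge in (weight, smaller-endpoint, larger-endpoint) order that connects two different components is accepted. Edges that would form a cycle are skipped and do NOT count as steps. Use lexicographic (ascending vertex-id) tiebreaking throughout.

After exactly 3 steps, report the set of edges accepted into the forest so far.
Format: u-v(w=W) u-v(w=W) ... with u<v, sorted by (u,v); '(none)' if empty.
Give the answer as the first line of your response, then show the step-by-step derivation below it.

0-2(w=5) 1-4(w=4) 3-4(w=3)

step 1: add edge 3-4 (w=3); MST = {3-4(w=3)}
step 2: add edge 1-4 (w=4); MST = {1-4(w=4) 3-4(w=3)}
step 3: add edge 0-2 (w=5); MST = {0-2(w=5) 1-4(w=4) 3-4(w=3)}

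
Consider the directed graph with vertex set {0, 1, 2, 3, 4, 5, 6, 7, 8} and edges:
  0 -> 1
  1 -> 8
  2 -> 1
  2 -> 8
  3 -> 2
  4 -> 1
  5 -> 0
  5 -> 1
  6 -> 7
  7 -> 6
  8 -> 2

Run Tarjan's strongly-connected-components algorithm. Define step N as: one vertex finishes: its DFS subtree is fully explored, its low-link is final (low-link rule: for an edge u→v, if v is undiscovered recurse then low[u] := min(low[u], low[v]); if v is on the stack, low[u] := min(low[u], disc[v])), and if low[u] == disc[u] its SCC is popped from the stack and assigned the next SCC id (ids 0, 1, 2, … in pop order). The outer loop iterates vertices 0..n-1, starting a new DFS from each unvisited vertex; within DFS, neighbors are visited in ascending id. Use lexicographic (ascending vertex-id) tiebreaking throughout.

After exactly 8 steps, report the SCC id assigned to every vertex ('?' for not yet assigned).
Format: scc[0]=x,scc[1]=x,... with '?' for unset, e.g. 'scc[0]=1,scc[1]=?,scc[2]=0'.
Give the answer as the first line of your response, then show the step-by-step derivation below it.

scc[0]=1,scc[1]=0,scc[2]=0,scc[3]=2,scc[4]=3,scc[5]=4,scc[6]=?,scc[7]=?,scc[8]=0

step 1: low=(low[0]=0,low[1]=1,low[2]=1,low[3]=?,low[4]=?,low[5]=?,low[6]=?,low[7]=?,low[8]=2); scc=(scc[0]=?,scc[1]=?,scc[2]=?,scc[3]=?,scc[4]=?,scc[5]=?,scc[6]=?,scc[7]=?,scc[8]=?)
step 2: low=(low[0]=0,low[1]=1,low[2]=1,low[3]=?,low[4]=?,low[5]=?,low[6]=?,low[7]=?,low[8]=1); scc=(scc[0]=?,scc[1]=?,scc[2]=?,scc[3]=?,scc[4]=?,scc[5]=?,scc[6]=?,scc[7]=?,scc[8]=?)
step 3: low=(low[0]=0,low[1]=1,low[2]=1,low[3]=?,low[4]=?,low[5]=?,low[6]=?,low[7]=?,low[8]=1); scc=(scc[0]=?,scc[1]=0,scc[2]=0,scc[3]=?,scc[4]=?,scc[5]=?,scc[6]=?,scc[7]=?,scc[8]=0)
step 4: low=(low[0]=0,low[1]=1,low[2]=1,low[3]=?,low[4]=?,low[5]=?,low[6]=?,low[7]=?,low[8]=1); scc=(scc[0]=1,scc[1]=0,scc[2]=0,scc[3]=?,scc[4]=?,scc[5]=?,scc[6]=?,scc[7]=?,scc[8]=0)
step 5: low=(low[0]=0,low[1]=1,low[2]=1,low[3]=4,low[4]=?,low[5]=?,low[6]=?,low[7]=?,low[8]=1); scc=(scc[0]=1,scc[1]=0,scc[2]=0,scc[3]=2,scc[4]=?,scc[5]=?,scc[6]=?,scc[7]=?,scc[8]=0)
step 6: low=(low[0]=0,low[1]=1,low[2]=1,low[3]=4,low[4]=5,low[5]=?,low[6]=?,low[7]=?,low[8]=1); scc=(scc[0]=1,scc[1]=0,scc[2]=0,scc[3]=2,scc[4]=3,scc[5]=?,scc[6]=?,scc[7]=?,scc[8]=0)
step 7: low=(low[0]=0,low[1]=1,low[2]=1,low[3]=4,low[4]=5,low[5]=6,low[6]=?,low[7]=?,low[8]=1); scc=(scc[0]=1,scc[1]=0,scc[2]=0,scc[3]=2,scc[4]=3,scc[5]=4,scc[6]=?,scc[7]=?,scc[8]=0)
step 8: low=(low[0]=0,low[1]=1,low[2]=1,low[3]=4,low[4]=5,low[5]=6,low[6]=7,low[7]=7,low[8]=1); scc=(scc[0]=1,scc[1]=0,scc[2]=0,scc[3]=2,scc[4]=3,scc[5]=4,scc[6]=?,scc[7]=?,scc[8]=0)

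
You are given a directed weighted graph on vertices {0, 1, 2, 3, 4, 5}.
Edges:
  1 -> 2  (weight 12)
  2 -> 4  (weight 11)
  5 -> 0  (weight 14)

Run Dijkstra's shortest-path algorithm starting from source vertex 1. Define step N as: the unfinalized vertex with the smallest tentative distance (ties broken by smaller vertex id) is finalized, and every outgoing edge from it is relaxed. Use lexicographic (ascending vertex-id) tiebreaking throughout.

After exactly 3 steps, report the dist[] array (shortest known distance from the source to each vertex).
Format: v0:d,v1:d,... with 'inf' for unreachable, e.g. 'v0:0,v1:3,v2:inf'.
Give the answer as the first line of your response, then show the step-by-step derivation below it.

v0:inf,v1:0,v2:12,v3:inf,v4:23,v5:inf

step 1: dist = v0:inf,v1:0,v2:12,v3:inf,v4:inf,v5:inf
step 2: dist = v0:inf,v1:0,v2:12,v3:inf,v4:23,v5:inf
step 3: dist = v0:inf,v1:0,v2:12,v3:inf,v4:23,v5:inf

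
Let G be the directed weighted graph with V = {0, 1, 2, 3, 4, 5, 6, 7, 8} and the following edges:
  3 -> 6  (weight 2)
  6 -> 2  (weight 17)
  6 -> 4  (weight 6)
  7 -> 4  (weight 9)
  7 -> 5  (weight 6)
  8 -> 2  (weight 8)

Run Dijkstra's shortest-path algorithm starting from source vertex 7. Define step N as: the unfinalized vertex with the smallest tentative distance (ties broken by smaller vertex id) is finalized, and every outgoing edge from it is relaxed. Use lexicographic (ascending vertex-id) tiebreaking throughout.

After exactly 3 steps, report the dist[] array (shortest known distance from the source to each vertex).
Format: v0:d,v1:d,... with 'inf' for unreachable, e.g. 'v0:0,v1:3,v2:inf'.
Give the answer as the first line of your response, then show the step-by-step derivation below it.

v0:inf,v1:inf,v2:inf,v3:inf,v4:9,v5:6,v6:inf,v7:0,v8:inf

step 1: dist = v0:inf,v1:inf,v2:inf,v3:inf,v4:9,v5:6,v6:inf,v7:0,v8:inf
step 2: dist = v0:inf,v1:inf,v2:inf,v3:inf,v4:9,v5:6,v6:inf,v7:0,v8:inf
step 3: dist = v0:inf,v1:inf,v2:inf,v3:inf,v4:9,v5:6,v6:inf,v7:0,v8:inf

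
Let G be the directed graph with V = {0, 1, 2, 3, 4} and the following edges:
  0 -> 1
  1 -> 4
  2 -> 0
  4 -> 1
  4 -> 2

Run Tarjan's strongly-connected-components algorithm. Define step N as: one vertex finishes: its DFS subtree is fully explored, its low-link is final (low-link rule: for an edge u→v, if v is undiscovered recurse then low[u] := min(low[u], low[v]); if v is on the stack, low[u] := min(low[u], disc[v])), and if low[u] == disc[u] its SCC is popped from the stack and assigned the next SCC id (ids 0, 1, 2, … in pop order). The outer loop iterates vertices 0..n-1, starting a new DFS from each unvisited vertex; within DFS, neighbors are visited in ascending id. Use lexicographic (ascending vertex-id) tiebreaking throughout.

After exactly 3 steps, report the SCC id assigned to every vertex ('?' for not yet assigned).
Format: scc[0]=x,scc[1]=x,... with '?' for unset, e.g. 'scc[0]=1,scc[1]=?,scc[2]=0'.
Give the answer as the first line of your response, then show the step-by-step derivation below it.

scc[0]=?,scc[1]=?,scc[2]=?,scc[3]=?,scc[4]=?

step 1: low=(low[0]=0,low[1]=1,low[2]=0,low[3]=?,low[4]=1); scc=(scc[0]=?,scc[1]=?,scc[2]=?,scc[3]=?,scc[4]=?)
step 2: low=(low[0]=0,low[1]=1,low[2]=0,low[3]=?,low[4]=0); scc=(scc[0]=?,scc[1]=?,scc[2]=?,scc[3]=?,scc[4]=?)
step 3: low=(low[0]=0,low[1]=0,low[2]=0,low[3]=?,low[4]=0); scc=(scc[0]=?,scc[1]=?,scc[2]=?,scc[3]=?,scc[4]=?)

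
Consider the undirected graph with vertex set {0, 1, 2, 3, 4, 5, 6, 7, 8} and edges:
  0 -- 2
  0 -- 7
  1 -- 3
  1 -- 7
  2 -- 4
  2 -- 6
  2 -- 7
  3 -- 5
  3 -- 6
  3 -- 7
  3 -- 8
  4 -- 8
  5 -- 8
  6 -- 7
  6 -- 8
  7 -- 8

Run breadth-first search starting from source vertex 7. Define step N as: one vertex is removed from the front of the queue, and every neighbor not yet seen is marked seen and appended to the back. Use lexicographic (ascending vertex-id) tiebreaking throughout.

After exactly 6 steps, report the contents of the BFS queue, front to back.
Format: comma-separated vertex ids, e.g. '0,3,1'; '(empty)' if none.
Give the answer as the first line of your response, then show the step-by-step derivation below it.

8,4,5

step 1: dequeue 7; queue=[0,1,2,3,6,8]; order=7
step 2: dequeue 0; queue=[1,2,3,6,8]; order=7,0
step 3: dequeue 1; queue=[2,3,6,8]; order=7,0,1
step 4: dequeue 2; queue=[3,6,8,4]; order=7,0,1,2
step 5: dequeue 3; queue=[6,8,4,5]; order=7,0,1,2,3
step 6: dequeue 6; queue=[8,4,5]; order=7,0,1,2,3,6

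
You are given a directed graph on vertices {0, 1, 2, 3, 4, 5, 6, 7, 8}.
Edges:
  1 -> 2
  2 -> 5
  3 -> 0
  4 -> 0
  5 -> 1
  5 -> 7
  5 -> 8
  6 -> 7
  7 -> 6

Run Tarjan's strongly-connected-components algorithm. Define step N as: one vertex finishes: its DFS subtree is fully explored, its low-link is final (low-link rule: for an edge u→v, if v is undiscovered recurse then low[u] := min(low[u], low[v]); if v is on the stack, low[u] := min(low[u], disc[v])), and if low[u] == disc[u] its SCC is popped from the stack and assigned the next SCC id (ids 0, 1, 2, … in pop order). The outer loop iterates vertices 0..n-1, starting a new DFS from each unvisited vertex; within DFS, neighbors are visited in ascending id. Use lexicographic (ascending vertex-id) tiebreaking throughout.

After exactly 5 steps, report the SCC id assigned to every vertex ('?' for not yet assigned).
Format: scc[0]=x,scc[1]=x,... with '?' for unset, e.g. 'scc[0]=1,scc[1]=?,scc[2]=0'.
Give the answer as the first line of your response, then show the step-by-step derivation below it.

scc[0]=0,scc[1]=?,scc[2]=?,scc[3]=?,scc[4]=?,scc[5]=?,scc[6]=1,scc[7]=1,scc[8]=2

step 1: low=(low[0]=0,low[1]=?,low[2]=?,low[3]=?,low[4]=?,low[5]=?,low[6]=?,low[7]=?,low[8]=?); scc=(scc[0]=0,scc[1]=?,scc[2]=?,scc[3]=?,scc[4]=?,scc[5]=?,scc[6]=?,scc[7]=?,scc[8]=?)
step 2: low=(low[0]=0,low[1]=1,low[2]=2,low[3]=?,low[4]=?,low[5]=1,low[6]=4,low[7]=4,low[8]=?); scc=(scc[0]=0,scc[1]=?,scc[2]=?,scc[3]=?,scc[4]=?,scc[5]=?,scc[6]=?,scc[7]=?,scc[8]=?)
step 3: low=(low[0]=0,low[1]=1,low[2]=2,low[3]=?,low[4]=?,low[5]=1,low[6]=4,low[7]=4,low[8]=?); scc=(scc[0]=0,scc[1]=?,scc[2]=?,scc[3]=?,scc[4]=?,scc[5]=?,scc[6]=1,scc[7]=1,scc[8]=?)
step 4: low=(low[0]=0,low[1]=1,low[2]=2,low[3]=?,low[4]=?,low[5]=1,low[6]=4,low[7]=4,low[8]=6); scc=(scc[0]=0,scc[1]=?,scc[2]=?,scc[3]=?,scc[4]=?,scc[5]=?,scc[6]=1,scc[7]=1,scc[8]=2)
step 5: low=(low[0]=0,low[1]=1,low[2]=2,low[3]=?,low[4]=?,low[5]=1,low[6]=4,low[7]=4,low[8]=6); scc=(scc[0]=0,scc[1]=?,scc[2]=?,scc[3]=?,scc[4]=?,scc[5]=?,scc[6]=1,scc[7]=1,scc[8]=2)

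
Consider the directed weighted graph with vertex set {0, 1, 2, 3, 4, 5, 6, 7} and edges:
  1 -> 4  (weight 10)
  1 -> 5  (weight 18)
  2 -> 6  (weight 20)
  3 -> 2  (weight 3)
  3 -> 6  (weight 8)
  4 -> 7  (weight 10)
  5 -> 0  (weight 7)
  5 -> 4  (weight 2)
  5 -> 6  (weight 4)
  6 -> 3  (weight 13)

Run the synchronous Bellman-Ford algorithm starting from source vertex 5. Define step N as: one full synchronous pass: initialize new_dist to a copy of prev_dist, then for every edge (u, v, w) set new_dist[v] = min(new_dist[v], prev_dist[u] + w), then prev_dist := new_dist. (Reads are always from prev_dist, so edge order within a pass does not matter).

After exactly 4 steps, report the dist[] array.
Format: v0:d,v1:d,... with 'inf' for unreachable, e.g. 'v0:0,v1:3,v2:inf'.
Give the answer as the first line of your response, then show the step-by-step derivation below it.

v0:7,v1:inf,v2:20,v3:17,v4:2,v5:0,v6:4,v7:12

step 1: dist = v0:7,v1:inf,v2:inf,v3:inf,v4:2,v5:0,v6:4,v7:inf
step 2: dist = v0:7,v1:inf,v2:inf,v3:17,v4:2,v5:0,v6:4,v7:12
step 3: dist = v0:7,v1:inf,v2:20,v3:17,v4:2,v5:0,v6:4,v7:12
step 4: dist = v0:7,v1:inf,v2:20,v3:17,v4:2,v5:0,v6:4,v7:12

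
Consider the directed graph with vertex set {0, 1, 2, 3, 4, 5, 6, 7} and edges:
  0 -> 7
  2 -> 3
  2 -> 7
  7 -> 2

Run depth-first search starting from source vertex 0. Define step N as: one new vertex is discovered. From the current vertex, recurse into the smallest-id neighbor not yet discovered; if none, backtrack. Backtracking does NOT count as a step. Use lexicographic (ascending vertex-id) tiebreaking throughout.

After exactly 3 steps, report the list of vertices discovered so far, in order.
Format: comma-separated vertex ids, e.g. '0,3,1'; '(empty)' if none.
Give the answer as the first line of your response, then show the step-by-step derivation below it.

0,7,2

step 1: discover 0; path=0; order=0
step 2: discover 7; path=0>7; order=0,7
step 3: discover 2; path=0>7>2; order=0,7,2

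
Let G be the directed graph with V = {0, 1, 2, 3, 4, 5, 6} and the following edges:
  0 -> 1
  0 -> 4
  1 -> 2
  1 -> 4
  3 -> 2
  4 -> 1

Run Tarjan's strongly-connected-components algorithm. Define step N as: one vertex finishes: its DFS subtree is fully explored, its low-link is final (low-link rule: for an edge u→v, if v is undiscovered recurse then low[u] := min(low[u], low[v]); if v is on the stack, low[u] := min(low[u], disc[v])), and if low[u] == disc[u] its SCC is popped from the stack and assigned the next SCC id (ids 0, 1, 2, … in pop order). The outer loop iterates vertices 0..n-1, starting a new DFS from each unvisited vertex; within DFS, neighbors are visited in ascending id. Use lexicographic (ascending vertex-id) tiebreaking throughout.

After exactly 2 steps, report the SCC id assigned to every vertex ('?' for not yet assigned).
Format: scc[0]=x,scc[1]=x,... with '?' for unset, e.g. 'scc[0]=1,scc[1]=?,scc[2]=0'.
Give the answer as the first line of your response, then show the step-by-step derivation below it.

scc[0]=?,scc[1]=?,scc[2]=0,scc[3]=?,scc[4]=?,scc[5]=?,scc[6]=?

step 1: low=(low[0]=0,low[1]=1,low[2]=2,low[3]=?,low[4]=?,low[5]=?,low[6]=?); scc=(scc[0]=?,scc[1]=?,scc[2]=0,scc[3]=?,scc[4]=?,scc[5]=?,scc[6]=?)
step 2: low=(low[0]=0,low[1]=1,low[2]=2,low[3]=?,low[4]=1,low[5]=?,low[6]=?); scc=(scc[0]=?,scc[1]=?,scc[2]=0,scc[3]=?,scc[4]=?,scc[5]=?,scc[6]=?)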